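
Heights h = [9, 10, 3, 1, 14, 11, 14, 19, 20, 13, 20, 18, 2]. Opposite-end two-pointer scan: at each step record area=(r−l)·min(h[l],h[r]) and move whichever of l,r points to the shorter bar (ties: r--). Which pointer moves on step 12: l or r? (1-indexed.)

[1,13] min(9,2)*12=24 best=24 * → r--
[1,12] min(9,18)*11=99 best=99 * → l++
[2,12] min(10,18)*10=100 best=100 * → l++
[3,12] min(3,18)*9=27 best=100 → l++
[4,12] min(1,18)*8=8 best=100 → l++
[5,12] min(14,18)*7=98 best=100 → l++
[6,12] min(11,18)*6=66 best=100 → l++
[7,12] min(14,18)*5=70 best=100 → l++
[8,12] min(19,18)*4=72 best=100 → r--
[8,11] min(19,20)*3=57 best=100 → l++
[9,11] min(20,20)*2=40 best=100 → r--
[9,10] min(20,13)*1=13 best=100 → r--

r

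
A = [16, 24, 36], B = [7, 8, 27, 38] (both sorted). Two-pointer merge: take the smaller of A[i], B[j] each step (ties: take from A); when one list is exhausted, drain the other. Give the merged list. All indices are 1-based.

[7, 8, 16, 24, 27, 36, 38]

i=1 j=1: A[i]=16>B[j]=7 take 7, j++
i=1 j=2: A[i]=16>B[j]=8 take 8, j++
i=1 j=3: A[i]=16<=B[j]=27 take 16, i++
i=2 j=3: A[i]=24<=B[j]=27 take 24, i++
i=3 j=3: A[i]=36>B[j]=27 take 27, j++
i=3 j=4: A[i]=36<=B[j]=38 take 36, i++
i=4 j=4: A done, take B[j]=38, j++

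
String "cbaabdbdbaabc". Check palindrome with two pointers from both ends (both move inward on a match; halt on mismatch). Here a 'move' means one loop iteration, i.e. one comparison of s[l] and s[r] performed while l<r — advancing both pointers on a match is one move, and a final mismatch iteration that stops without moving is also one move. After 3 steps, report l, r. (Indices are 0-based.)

l=3, r=9

[0,12] 'c'=='c' → l++,r--
[1,11] 'b'=='b' → l++,r--
[2,10] 'a'=='a' → l++,r--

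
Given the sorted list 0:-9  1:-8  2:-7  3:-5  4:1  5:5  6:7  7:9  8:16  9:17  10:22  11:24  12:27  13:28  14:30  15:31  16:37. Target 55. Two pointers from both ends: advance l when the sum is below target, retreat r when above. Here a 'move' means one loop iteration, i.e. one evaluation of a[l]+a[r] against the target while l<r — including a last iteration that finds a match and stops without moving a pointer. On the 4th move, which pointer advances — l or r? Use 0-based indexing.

[0,16] -9+37=28 <55 → l++
[1,16] -8+37=29 <55 → l++
[2,16] -7+37=30 <55 → l++
[3,16] -5+37=32 <55 → l++

l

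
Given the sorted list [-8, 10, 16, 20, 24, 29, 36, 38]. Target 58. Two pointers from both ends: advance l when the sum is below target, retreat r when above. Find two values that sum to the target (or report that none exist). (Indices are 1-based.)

l=1 r=8: -8+38=30 <58, l++
l=2 r=8: 10+38=48 <58, l++
l=3 r=8: 16+38=54 <58, l++
l=4 r=8: 20+38=58, found

(20, 38)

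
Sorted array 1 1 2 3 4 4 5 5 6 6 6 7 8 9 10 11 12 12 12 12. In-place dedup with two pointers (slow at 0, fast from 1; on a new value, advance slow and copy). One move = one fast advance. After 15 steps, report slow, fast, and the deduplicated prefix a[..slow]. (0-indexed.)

slow=10, fast=16, prefix=[1, 2, 3, 4, 5, 6, 7, 8, 9, 10, 11]

slow=0 fast=1: a[fast]=1=a[slow] dup, fast++
slow=0 fast=2: a[fast]=2≠a[slow]=1 write a[1]=2, slow++,fast++
slow=1 fast=3: a[fast]=3≠a[slow]=2 write a[2]=3, slow++,fast++
slow=2 fast=4: a[fast]=4≠a[slow]=3 write a[3]=4, slow++,fast++
slow=3 fast=5: a[fast]=4=a[slow] dup, fast++
slow=3 fast=6: a[fast]=5≠a[slow]=4 write a[4]=5, slow++,fast++
slow=4 fast=7: a[fast]=5=a[slow] dup, fast++
slow=4 fast=8: a[fast]=6≠a[slow]=5 write a[5]=6, slow++,fast++
slow=5 fast=9: a[fast]=6=a[slow] dup, fast++
slow=5 fast=10: a[fast]=6=a[slow] dup, fast++
slow=5 fast=11: a[fast]=7≠a[slow]=6 write a[6]=7, slow++,fast++
slow=6 fast=12: a[fast]=8≠a[slow]=7 write a[7]=8, slow++,fast++
slow=7 fast=13: a[fast]=9≠a[slow]=8 write a[8]=9, slow++,fast++
slow=8 fast=14: a[fast]=10≠a[slow]=9 write a[9]=10, slow++,fast++
slow=9 fast=15: a[fast]=11≠a[slow]=10 write a[10]=11, slow++,fast++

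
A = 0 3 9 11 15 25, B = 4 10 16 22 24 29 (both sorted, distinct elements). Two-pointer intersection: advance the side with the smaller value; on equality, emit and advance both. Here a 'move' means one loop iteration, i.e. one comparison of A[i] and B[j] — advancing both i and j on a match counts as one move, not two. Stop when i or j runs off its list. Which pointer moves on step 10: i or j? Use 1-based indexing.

j

[i=1,j=1] 0<4 → i++
[i=2,j=1] 3<4 → i++
[i=3,j=1] 9>4 → j++
[i=3,j=2] 9<10 → i++
[i=4,j=2] 11>10 → j++
[i=4,j=3] 11<16 → i++
[i=5,j=3] 15<16 → i++
[i=6,j=3] 25>16 → j++
[i=6,j=4] 25>22 → j++
[i=6,j=5] 25>24 → j++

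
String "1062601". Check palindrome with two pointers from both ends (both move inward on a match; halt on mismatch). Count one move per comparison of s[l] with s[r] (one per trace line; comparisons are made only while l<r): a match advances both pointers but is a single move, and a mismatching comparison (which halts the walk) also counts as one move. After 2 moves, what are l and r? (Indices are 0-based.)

l=0 r=6: '1'=='1', l++,r--
l=1 r=5: '0'=='0', l++,r--

l=2, r=4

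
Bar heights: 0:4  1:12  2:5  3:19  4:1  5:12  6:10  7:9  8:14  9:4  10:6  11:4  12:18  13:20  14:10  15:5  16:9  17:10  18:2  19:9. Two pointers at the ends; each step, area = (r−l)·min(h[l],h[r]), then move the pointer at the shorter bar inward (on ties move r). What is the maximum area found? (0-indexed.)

max area = 190

[0,19] min(4,9)*19=76 best=76 * → l++
[1,19] min(12,9)*18=162 best=162 * → r--
[1,18] min(12,2)*17=34 best=162 → r--
[1,17] min(12,10)*16=160 best=162 → r--
[1,16] min(12,9)*15=135 best=162 → r--
[1,15] min(12,5)*14=70 best=162 → r--
[1,14] min(12,10)*13=130 best=162 → r--
[1,13] min(12,20)*12=144 best=162 → l++
[2,13] min(5,20)*11=55 best=162 → l++
[3,13] min(19,20)*10=190 best=190 * → l++
[4,13] min(1,20)*9=9 best=190 → l++
[5,13] min(12,20)*8=96 best=190 → l++
[6,13] min(10,20)*7=70 best=190 → l++
[7,13] min(9,20)*6=54 best=190 → l++
[8,13] min(14,20)*5=70 best=190 → l++
[9,13] min(4,20)*4=16 best=190 → l++
[10,13] min(6,20)*3=18 best=190 → l++
[11,13] min(4,20)*2=8 best=190 → l++
[12,13] min(18,20)*1=18 best=190 → l++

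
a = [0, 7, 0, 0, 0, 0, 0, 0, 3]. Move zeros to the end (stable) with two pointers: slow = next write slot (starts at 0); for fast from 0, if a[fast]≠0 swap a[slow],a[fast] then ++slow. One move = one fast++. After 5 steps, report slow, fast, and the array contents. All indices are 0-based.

slow=1, fast=5, a=[7, 0, 0, 0, 0, 0, 0, 0, 3]

slow=0 fast=0: a[fast]=0, fast++
slow=0 fast=1: a[fast]=7≠0 swap→a[0]=7, slow++,fast++
slow=1 fast=2: a[fast]=0, fast++
slow=1 fast=3: a[fast]=0, fast++
slow=1 fast=4: a[fast]=0, fast++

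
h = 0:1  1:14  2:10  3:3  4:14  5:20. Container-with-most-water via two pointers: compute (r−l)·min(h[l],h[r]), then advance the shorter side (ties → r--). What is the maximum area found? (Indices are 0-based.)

max area = 56

l=0 r=5: min(1,20)*5=5 best=5 *, l++
l=1 r=5: min(14,20)*4=56 best=56 *, l++
l=2 r=5: min(10,20)*3=30 best=56, l++
l=3 r=5: min(3,20)*2=6 best=56, l++
l=4 r=5: min(14,20)*1=14 best=56, l++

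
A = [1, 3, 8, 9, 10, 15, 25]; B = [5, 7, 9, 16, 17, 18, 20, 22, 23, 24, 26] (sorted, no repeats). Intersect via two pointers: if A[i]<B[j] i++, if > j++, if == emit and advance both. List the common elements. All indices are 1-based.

i=1 j=1: 1<5, i++
i=2 j=1: 3<5, i++
i=3 j=1: 8>5, j++
i=3 j=2: 8>7, j++
i=3 j=3: 8<9, i++
i=4 j=3: 9==9 emit, i++,j++
i=5 j=4: 10<16, i++
i=6 j=4: 15<16, i++
i=7 j=4: 25>16, j++
i=7 j=5: 25>17, j++
i=7 j=6: 25>18, j++
i=7 j=7: 25>20, j++
i=7 j=8: 25>22, j++
i=7 j=9: 25>23, j++
i=7 j=10: 25>24, j++
i=7 j=11: 25<26, i++

intersection = [9]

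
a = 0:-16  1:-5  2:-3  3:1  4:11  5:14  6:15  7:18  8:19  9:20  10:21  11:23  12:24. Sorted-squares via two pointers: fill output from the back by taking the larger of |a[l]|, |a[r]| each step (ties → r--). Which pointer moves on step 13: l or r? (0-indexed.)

r

l=0 r=12: |-16|<=|24| out[12]=576, r--
l=0 r=11: |-16|<=|23| out[11]=529, r--
l=0 r=10: |-16|<=|21| out[10]=441, r--
l=0 r=9: |-16|<=|20| out[9]=400, r--
l=0 r=8: |-16|<=|19| out[8]=361, r--
l=0 r=7: |-16|<=|18| out[7]=324, r--
l=0 r=6: |-16|>|15| out[6]=256, l++
l=1 r=6: |-5|<=|15| out[5]=225, r--
l=1 r=5: |-5|<=|14| out[4]=196, r--
l=1 r=4: |-5|<=|11| out[3]=121, r--
l=1 r=3: |-5|>|1| out[2]=25, l++
l=2 r=3: |-3|>|1| out[1]=9, l++
l=3 r=3: |1|<=|1| out[0]=1, r--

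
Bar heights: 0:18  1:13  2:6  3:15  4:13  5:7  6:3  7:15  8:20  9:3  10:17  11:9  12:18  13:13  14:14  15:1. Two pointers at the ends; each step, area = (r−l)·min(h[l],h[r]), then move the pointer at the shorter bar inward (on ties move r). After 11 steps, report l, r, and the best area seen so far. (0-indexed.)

l=0 r=15: min(18,1)*15=15 best=15 *, r--
l=0 r=14: min(18,14)*14=196 best=196 *, r--
l=0 r=13: min(18,13)*13=169 best=196, r--
l=0 r=12: min(18,18)*12=216 best=216 *, r--
l=0 r=11: min(18,9)*11=99 best=216, r--
l=0 r=10: min(18,17)*10=170 best=216, r--
l=0 r=9: min(18,3)*9=27 best=216, r--
l=0 r=8: min(18,20)*8=144 best=216, l++
l=1 r=8: min(13,20)*7=91 best=216, l++
l=2 r=8: min(6,20)*6=36 best=216, l++
l=3 r=8: min(15,20)*5=75 best=216, l++

l=4, r=8, best area=216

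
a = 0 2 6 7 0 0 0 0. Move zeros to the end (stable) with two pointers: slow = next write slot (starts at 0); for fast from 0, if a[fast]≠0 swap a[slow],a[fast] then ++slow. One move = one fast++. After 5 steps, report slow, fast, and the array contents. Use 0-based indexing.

(s=0,f=0) a[fast]=0 → fast++
(s=0,f=1) a[fast]=2≠0 swap→a[0]=2 → slow++,fast++
(s=1,f=2) a[fast]=6≠0 swap→a[1]=6 → slow++,fast++
(s=2,f=3) a[fast]=7≠0 swap→a[2]=7 → slow++,fast++
(s=3,f=4) a[fast]=0 → fast++

slow=3, fast=5, a=[2, 6, 7, 0, 0, 0, 0, 0]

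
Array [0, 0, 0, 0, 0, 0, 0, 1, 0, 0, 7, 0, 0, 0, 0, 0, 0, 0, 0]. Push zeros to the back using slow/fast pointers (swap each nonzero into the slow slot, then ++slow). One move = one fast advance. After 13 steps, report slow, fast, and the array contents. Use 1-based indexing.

(s=1,f=1) a[fast]=0 → fast++
(s=1,f=2) a[fast]=0 → fast++
(s=1,f=3) a[fast]=0 → fast++
(s=1,f=4) a[fast]=0 → fast++
(s=1,f=5) a[fast]=0 → fast++
(s=1,f=6) a[fast]=0 → fast++
(s=1,f=7) a[fast]=0 → fast++
(s=1,f=8) a[fast]=1≠0 swap→a[1]=1 → slow++,fast++
(s=2,f=9) a[fast]=0 → fast++
(s=2,f=10) a[fast]=0 → fast++
(s=2,f=11) a[fast]=7≠0 swap→a[2]=7 → slow++,fast++
(s=3,f=12) a[fast]=0 → fast++
(s=3,f=13) a[fast]=0 → fast++

slow=3, fast=14, a=[1, 7, 0, 0, 0, 0, 0, 0, 0, 0, 0, 0, 0, 0, 0, 0, 0, 0, 0]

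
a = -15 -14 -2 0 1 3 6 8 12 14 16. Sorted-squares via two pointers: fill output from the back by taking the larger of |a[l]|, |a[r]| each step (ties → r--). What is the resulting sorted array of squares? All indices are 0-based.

[0, 1, 4, 9, 36, 64, 144, 196, 196, 225, 256]

l=0 r=10: |-15|<=|16| out[10]=256, r--
l=0 r=9: |-15|>|14| out[9]=225, l++
l=1 r=9: |-14|<=|14| out[8]=196, r--
l=1 r=8: |-14|>|12| out[7]=196, l++
l=2 r=8: |-2|<=|12| out[6]=144, r--
l=2 r=7: |-2|<=|8| out[5]=64, r--
l=2 r=6: |-2|<=|6| out[4]=36, r--
l=2 r=5: |-2|<=|3| out[3]=9, r--
l=2 r=4: |-2|>|1| out[2]=4, l++
l=3 r=4: |0|<=|1| out[1]=1, r--
l=3 r=3: |0|<=|0| out[0]=0, r--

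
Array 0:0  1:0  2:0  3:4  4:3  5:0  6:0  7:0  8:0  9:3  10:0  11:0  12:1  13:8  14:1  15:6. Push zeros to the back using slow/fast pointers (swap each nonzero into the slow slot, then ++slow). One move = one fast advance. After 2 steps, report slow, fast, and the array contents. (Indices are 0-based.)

slow=0, fast=2, a=[0, 0, 0, 4, 3, 0, 0, 0, 0, 3, 0, 0, 1, 8, 1, 6]

(s=0,f=0) a[fast]=0 → fast++
(s=0,f=1) a[fast]=0 → fast++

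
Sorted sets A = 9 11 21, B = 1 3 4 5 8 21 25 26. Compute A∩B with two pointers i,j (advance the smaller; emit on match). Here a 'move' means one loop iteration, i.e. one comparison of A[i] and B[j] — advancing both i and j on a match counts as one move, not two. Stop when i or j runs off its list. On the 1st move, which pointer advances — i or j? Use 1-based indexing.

[i=1,j=1] 9>1 → j++

j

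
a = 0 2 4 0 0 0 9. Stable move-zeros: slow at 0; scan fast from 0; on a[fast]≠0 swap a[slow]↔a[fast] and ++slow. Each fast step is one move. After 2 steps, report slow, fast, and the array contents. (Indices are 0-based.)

(s=0,f=0) a[fast]=0 → fast++
(s=0,f=1) a[fast]=2≠0 swap→a[0]=2 → slow++,fast++

slow=1, fast=2, a=[2, 0, 4, 0, 0, 0, 9]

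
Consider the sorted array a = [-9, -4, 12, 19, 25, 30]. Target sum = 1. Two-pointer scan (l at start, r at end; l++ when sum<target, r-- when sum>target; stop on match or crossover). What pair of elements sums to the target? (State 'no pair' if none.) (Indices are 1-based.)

no pair

[1,6] -9+30=21 >1 → r--
[1,5] -9+25=16 >1 → r--
[1,4] -9+19=10 >1 → r--
[1,3] -9+12=3 >1 → r--
[1,2] -9+-4=-13 <1 → l++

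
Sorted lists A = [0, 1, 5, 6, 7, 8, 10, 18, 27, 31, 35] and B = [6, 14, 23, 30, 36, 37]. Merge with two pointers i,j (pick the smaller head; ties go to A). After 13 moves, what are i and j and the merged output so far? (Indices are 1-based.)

i=10, j=5, merged so far=[0, 1, 5, 6, 6, 7, 8, 10, 14, 18, 23, 27, 30]

i=1 j=1: A[i]=0<=B[j]=6 take 0, i++
i=2 j=1: A[i]=1<=B[j]=6 take 1, i++
i=3 j=1: A[i]=5<=B[j]=6 take 5, i++
i=4 j=1: A[i]=6<=B[j]=6 take 6, i++
i=5 j=1: A[i]=7>B[j]=6 take 6, j++
i=5 j=2: A[i]=7<=B[j]=14 take 7, i++
i=6 j=2: A[i]=8<=B[j]=14 take 8, i++
i=7 j=2: A[i]=10<=B[j]=14 take 10, i++
i=8 j=2: A[i]=18>B[j]=14 take 14, j++
i=8 j=3: A[i]=18<=B[j]=23 take 18, i++
i=9 j=3: A[i]=27>B[j]=23 take 23, j++
i=9 j=4: A[i]=27<=B[j]=30 take 27, i++
i=10 j=4: A[i]=31>B[j]=30 take 30, j++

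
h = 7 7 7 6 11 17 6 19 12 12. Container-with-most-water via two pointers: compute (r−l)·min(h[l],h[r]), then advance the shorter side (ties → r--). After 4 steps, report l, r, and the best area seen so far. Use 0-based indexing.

l=4, r=9, best area=63

[0,9] min(7,12)*9=63 best=63 * → l++
[1,9] min(7,12)*8=56 best=63 → l++
[2,9] min(7,12)*7=49 best=63 → l++
[3,9] min(6,12)*6=36 best=63 → l++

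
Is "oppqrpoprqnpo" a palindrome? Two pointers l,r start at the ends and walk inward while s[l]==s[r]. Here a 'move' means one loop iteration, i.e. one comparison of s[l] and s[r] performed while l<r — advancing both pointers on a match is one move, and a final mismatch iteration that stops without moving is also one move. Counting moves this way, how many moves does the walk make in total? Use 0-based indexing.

l=0 r=12: 'o'=='o', l++,r--
l=1 r=11: 'p'=='p', l++,r--
l=2 r=10: 'p'!='n', stop

3 moves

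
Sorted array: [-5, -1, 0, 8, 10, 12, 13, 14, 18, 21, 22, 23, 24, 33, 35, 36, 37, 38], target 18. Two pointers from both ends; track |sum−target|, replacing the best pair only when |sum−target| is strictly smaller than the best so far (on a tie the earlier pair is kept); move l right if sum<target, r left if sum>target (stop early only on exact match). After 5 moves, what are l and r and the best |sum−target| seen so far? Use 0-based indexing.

[0,17] -5+38=33 d=15 * → r--
[0,16] -5+37=32 d=14 * → r--
[0,15] -5+36=31 d=13 * → r--
[0,14] -5+35=30 d=12 * → r--
[0,13] -5+33=28 d=10 * → r--

l=0, r=12, best |Δ|=10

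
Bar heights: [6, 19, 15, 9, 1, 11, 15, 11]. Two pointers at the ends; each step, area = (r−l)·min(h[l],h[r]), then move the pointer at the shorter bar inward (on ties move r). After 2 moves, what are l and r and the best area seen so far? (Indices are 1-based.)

l=2, r=7, best area=66

l=1 r=8: min(6,11)*7=42 best=42 *, l++
l=2 r=8: min(19,11)*6=66 best=66 *, r--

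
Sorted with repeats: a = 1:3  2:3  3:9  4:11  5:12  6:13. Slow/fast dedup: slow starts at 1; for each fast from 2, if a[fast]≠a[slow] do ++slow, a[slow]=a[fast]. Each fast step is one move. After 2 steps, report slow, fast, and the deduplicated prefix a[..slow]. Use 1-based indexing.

slow=2, fast=4, prefix=[3, 9]

(s=1,f=2) a[fast]=3=a[slow] dup → fast++
(s=1,f=3) a[fast]=9≠a[slow]=3 write a[2]=9 → slow++,fast++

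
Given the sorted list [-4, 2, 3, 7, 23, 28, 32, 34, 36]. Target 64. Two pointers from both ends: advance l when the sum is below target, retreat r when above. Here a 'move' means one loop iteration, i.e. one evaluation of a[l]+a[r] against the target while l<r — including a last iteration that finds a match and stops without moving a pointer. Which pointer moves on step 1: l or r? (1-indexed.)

l

l=1 r=9: -4+36=32 <64, l++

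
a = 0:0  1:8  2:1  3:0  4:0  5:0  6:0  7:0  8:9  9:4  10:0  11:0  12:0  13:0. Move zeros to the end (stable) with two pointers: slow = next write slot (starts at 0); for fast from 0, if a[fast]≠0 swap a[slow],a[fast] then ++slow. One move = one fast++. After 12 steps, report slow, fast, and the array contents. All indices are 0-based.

slow=4, fast=12, a=[8, 1, 9, 4, 0, 0, 0, 0, 0, 0, 0, 0, 0, 0]

(s=0,f=0) a[fast]=0 → fast++
(s=0,f=1) a[fast]=8≠0 swap→a[0]=8 → slow++,fast++
(s=1,f=2) a[fast]=1≠0 swap→a[1]=1 → slow++,fast++
(s=2,f=3) a[fast]=0 → fast++
(s=2,f=4) a[fast]=0 → fast++
(s=2,f=5) a[fast]=0 → fast++
(s=2,f=6) a[fast]=0 → fast++
(s=2,f=7) a[fast]=0 → fast++
(s=2,f=8) a[fast]=9≠0 swap→a[2]=9 → slow++,fast++
(s=3,f=9) a[fast]=4≠0 swap→a[3]=4 → slow++,fast++
(s=4,f=10) a[fast]=0 → fast++
(s=4,f=11) a[fast]=0 → fast++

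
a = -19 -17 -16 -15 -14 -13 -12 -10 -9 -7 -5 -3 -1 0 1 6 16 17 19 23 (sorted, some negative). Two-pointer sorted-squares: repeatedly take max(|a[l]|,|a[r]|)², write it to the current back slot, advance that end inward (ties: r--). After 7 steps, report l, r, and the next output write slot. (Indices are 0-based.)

l=0 r=19: |-19|<=|23| out[19]=529, r--
l=0 r=18: |-19|<=|19| out[18]=361, r--
l=0 r=17: |-19|>|17| out[17]=361, l++
l=1 r=17: |-17|<=|17| out[16]=289, r--
l=1 r=16: |-17|>|16| out[15]=289, l++
l=2 r=16: |-16|<=|16| out[14]=256, r--
l=2 r=15: |-16|>|6| out[13]=256, l++

l=3, r=15, next write slot=12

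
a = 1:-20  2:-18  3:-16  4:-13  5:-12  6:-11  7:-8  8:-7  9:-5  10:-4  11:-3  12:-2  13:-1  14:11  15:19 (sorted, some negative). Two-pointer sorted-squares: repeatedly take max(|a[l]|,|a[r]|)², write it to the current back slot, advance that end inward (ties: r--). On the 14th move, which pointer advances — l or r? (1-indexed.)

l

l=1 r=15: |-20|>|19| out[15]=400, l++
l=2 r=15: |-18|<=|19| out[14]=361, r--
l=2 r=14: |-18|>|11| out[13]=324, l++
l=3 r=14: |-16|>|11| out[12]=256, l++
l=4 r=14: |-13|>|11| out[11]=169, l++
l=5 r=14: |-12|>|11| out[10]=144, l++
l=6 r=14: |-11|<=|11| out[9]=121, r--
l=6 r=13: |-11|>|-1| out[8]=121, l++
l=7 r=13: |-8|>|-1| out[7]=64, l++
l=8 r=13: |-7|>|-1| out[6]=49, l++
l=9 r=13: |-5|>|-1| out[5]=25, l++
l=10 r=13: |-4|>|-1| out[4]=16, l++
l=11 r=13: |-3|>|-1| out[3]=9, l++
l=12 r=13: |-2|>|-1| out[2]=4, l++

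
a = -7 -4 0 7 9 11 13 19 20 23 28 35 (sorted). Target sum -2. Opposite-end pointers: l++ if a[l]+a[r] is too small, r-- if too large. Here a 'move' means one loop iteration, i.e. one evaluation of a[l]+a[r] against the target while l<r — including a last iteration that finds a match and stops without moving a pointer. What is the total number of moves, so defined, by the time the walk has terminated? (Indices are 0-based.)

[0,11] -7+35=28 >-2 → r--
[0,10] -7+28=21 >-2 → r--
[0,9] -7+23=16 >-2 → r--
[0,8] -7+20=13 >-2 → r--
[0,7] -7+19=12 >-2 → r--
[0,6] -7+13=6 >-2 → r--
[0,5] -7+11=4 >-2 → r--
[0,4] -7+9=2 >-2 → r--
[0,3] -7+7=0 >-2 → r--
[0,2] -7+0=-7 <-2 → l++
[1,2] -4+0=-4 <-2 → l++

11 moves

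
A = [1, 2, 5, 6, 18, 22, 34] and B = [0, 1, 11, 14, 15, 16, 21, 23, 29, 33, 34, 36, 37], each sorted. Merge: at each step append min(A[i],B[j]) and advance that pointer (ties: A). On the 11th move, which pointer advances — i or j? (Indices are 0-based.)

[i=0,j=0] A[i]=1>B[j]=0 take 0 → j++
[i=0,j=1] A[i]=1<=B[j]=1 take 1 → i++
[i=1,j=1] A[i]=2>B[j]=1 take 1 → j++
[i=1,j=2] A[i]=2<=B[j]=11 take 2 → i++
[i=2,j=2] A[i]=5<=B[j]=11 take 5 → i++
[i=3,j=2] A[i]=6<=B[j]=11 take 6 → i++
[i=4,j=2] A[i]=18>B[j]=11 take 11 → j++
[i=4,j=3] A[i]=18>B[j]=14 take 14 → j++
[i=4,j=4] A[i]=18>B[j]=15 take 15 → j++
[i=4,j=5] A[i]=18>B[j]=16 take 16 → j++
[i=4,j=6] A[i]=18<=B[j]=21 take 18 → i++

i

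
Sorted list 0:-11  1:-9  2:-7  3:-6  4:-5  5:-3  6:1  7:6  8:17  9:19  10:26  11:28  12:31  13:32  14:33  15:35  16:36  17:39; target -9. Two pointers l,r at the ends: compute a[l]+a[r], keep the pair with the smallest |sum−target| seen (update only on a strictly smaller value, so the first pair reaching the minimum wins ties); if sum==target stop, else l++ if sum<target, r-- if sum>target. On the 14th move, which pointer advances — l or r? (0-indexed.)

[0,17] -11+39=28 d=37 * → r--
[0,16] -11+36=25 d=34 * → r--
[0,15] -11+35=24 d=33 * → r--
[0,14] -11+33=22 d=31 * → r--
[0,13] -11+32=21 d=30 * → r--
[0,12] -11+31=20 d=29 * → r--
[0,11] -11+28=17 d=26 * → r--
[0,10] -11+26=15 d=24 * → r--
[0,9] -11+19=8 d=17 * → r--
[0,8] -11+17=6 d=15 * → r--
[0,7] -11+6=-5 d=4 * → r--
[0,6] -11+1=-10 d=1 * → l++
[1,6] -9+1=-8 d=1 → r--
[1,5] -9+-3=-12 d=3 → l++

l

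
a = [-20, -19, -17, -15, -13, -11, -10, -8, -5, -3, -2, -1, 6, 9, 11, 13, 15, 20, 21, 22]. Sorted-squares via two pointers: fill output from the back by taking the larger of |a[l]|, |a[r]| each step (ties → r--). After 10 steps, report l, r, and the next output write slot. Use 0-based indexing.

l=5, r=14, next write slot=9

[0,19] |-20|<=|22| out[19]=484 → r--
[0,18] |-20|<=|21| out[18]=441 → r--
[0,17] |-20|<=|20| out[17]=400 → r--
[0,16] |-20|>|15| out[16]=400 → l++
[1,16] |-19|>|15| out[15]=361 → l++
[2,16] |-17|>|15| out[14]=289 → l++
[3,16] |-15|<=|15| out[13]=225 → r--
[3,15] |-15|>|13| out[12]=225 → l++
[4,15] |-13|<=|13| out[11]=169 → r--
[4,14] |-13|>|11| out[10]=169 → l++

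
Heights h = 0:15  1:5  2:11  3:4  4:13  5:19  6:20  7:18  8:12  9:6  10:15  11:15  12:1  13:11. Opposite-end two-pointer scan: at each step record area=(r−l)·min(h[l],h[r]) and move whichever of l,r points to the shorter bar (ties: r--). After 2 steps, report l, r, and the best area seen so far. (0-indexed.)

l=0, r=11, best area=143

[0,13] min(15,11)*13=143 best=143 * → r--
[0,12] min(15,1)*12=12 best=143 → r--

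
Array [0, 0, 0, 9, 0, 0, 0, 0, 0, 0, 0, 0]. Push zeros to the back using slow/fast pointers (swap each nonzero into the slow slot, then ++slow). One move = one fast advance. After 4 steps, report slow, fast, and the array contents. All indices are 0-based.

slow=1, fast=4, a=[9, 0, 0, 0, 0, 0, 0, 0, 0, 0, 0, 0]

slow=0 fast=0: a[fast]=0, fast++
slow=0 fast=1: a[fast]=0, fast++
slow=0 fast=2: a[fast]=0, fast++
slow=0 fast=3: a[fast]=9≠0 swap→a[0]=9, slow++,fast++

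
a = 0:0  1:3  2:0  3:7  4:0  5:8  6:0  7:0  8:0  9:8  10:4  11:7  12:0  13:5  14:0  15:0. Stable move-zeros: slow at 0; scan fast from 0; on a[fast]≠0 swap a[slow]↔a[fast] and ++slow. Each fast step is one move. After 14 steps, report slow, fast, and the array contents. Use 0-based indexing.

slow=0 fast=0: a[fast]=0, fast++
slow=0 fast=1: a[fast]=3≠0 swap→a[0]=3, slow++,fast++
slow=1 fast=2: a[fast]=0, fast++
slow=1 fast=3: a[fast]=7≠0 swap→a[1]=7, slow++,fast++
slow=2 fast=4: a[fast]=0, fast++
slow=2 fast=5: a[fast]=8≠0 swap→a[2]=8, slow++,fast++
slow=3 fast=6: a[fast]=0, fast++
slow=3 fast=7: a[fast]=0, fast++
slow=3 fast=8: a[fast]=0, fast++
slow=3 fast=9: a[fast]=8≠0 swap→a[3]=8, slow++,fast++
slow=4 fast=10: a[fast]=4≠0 swap→a[4]=4, slow++,fast++
slow=5 fast=11: a[fast]=7≠0 swap→a[5]=7, slow++,fast++
slow=6 fast=12: a[fast]=0, fast++
slow=6 fast=13: a[fast]=5≠0 swap→a[6]=5, slow++,fast++

slow=7, fast=14, a=[3, 7, 8, 8, 4, 7, 5, 0, 0, 0, 0, 0, 0, 0, 0, 0]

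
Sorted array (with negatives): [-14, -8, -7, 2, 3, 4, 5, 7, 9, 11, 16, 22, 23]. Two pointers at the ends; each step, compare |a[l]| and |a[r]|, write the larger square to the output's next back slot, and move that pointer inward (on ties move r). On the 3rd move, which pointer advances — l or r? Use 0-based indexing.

[0,12] |-14|<=|23| out[12]=529 → r--
[0,11] |-14|<=|22| out[11]=484 → r--
[0,10] |-14|<=|16| out[10]=256 → r--

r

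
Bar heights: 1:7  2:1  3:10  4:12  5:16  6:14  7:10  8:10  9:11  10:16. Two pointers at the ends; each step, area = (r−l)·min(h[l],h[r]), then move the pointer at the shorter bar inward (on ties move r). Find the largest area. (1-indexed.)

l=1 r=10: min(7,16)*9=63 best=63 *, l++
l=2 r=10: min(1,16)*8=8 best=63, l++
l=3 r=10: min(10,16)*7=70 best=70 *, l++
l=4 r=10: min(12,16)*6=72 best=72 *, l++
l=5 r=10: min(16,16)*5=80 best=80 *, r--
l=5 r=9: min(16,11)*4=44 best=80, r--
l=5 r=8: min(16,10)*3=30 best=80, r--
l=5 r=7: min(16,10)*2=20 best=80, r--
l=5 r=6: min(16,14)*1=14 best=80, r--

max area = 80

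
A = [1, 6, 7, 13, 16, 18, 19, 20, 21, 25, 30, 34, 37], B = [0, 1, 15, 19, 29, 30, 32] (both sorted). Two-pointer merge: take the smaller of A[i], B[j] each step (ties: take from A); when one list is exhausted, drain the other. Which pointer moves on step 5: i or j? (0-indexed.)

i

[i=0,j=0] A[i]=1>B[j]=0 take 0 → j++
[i=0,j=1] A[i]=1<=B[j]=1 take 1 → i++
[i=1,j=1] A[i]=6>B[j]=1 take 1 → j++
[i=1,j=2] A[i]=6<=B[j]=15 take 6 → i++
[i=2,j=2] A[i]=7<=B[j]=15 take 7 → i++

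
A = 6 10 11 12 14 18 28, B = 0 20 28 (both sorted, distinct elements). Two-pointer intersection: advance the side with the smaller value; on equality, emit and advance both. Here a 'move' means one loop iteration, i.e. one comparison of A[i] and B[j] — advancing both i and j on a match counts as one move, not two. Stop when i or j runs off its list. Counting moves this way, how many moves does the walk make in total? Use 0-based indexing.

i=0 j=0: 6>0, j++
i=0 j=1: 6<20, i++
i=1 j=1: 10<20, i++
i=2 j=1: 11<20, i++
i=3 j=1: 12<20, i++
i=4 j=1: 14<20, i++
i=5 j=1: 18<20, i++
i=6 j=1: 28>20, j++
i=6 j=2: 28==28 emit, i++,j++

9 moves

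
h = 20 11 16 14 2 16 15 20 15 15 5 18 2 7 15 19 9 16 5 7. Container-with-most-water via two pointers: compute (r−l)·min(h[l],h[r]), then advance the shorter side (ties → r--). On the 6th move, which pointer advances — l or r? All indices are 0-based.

[0,19] min(20,7)*19=133 best=133 * → r--
[0,18] min(20,5)*18=90 best=133 → r--
[0,17] min(20,16)*17=272 best=272 * → r--
[0,16] min(20,9)*16=144 best=272 → r--
[0,15] min(20,19)*15=285 best=285 * → r--
[0,14] min(20,15)*14=210 best=285 → r--

r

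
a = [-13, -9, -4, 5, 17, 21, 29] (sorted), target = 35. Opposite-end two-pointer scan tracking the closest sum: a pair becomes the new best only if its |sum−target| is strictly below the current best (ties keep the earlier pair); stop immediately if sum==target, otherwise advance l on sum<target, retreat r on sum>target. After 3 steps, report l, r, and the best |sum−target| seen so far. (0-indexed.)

[0,6] -13+29=16 d=19 * → l++
[1,6] -9+29=20 d=15 * → l++
[2,6] -4+29=25 d=10 * → l++

l=3, r=6, best |Δ|=10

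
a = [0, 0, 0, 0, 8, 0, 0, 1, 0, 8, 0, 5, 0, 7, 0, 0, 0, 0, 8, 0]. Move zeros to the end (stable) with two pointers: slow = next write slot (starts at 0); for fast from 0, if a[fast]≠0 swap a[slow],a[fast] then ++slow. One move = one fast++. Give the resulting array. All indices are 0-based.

[8, 1, 8, 5, 7, 8, 0, 0, 0, 0, 0, 0, 0, 0, 0, 0, 0, 0, 0, 0]

(s=0,f=0) a[fast]=0 → fast++
(s=0,f=1) a[fast]=0 → fast++
(s=0,f=2) a[fast]=0 → fast++
(s=0,f=3) a[fast]=0 → fast++
(s=0,f=4) a[fast]=8≠0 swap→a[0]=8 → slow++,fast++
(s=1,f=5) a[fast]=0 → fast++
(s=1,f=6) a[fast]=0 → fast++
(s=1,f=7) a[fast]=1≠0 swap→a[1]=1 → slow++,fast++
(s=2,f=8) a[fast]=0 → fast++
(s=2,f=9) a[fast]=8≠0 swap→a[2]=8 → slow++,fast++
(s=3,f=10) a[fast]=0 → fast++
(s=3,f=11) a[fast]=5≠0 swap→a[3]=5 → slow++,fast++
(s=4,f=12) a[fast]=0 → fast++
(s=4,f=13) a[fast]=7≠0 swap→a[4]=7 → slow++,fast++
(s=5,f=14) a[fast]=0 → fast++
(s=5,f=15) a[fast]=0 → fast++
(s=5,f=16) a[fast]=0 → fast++
(s=5,f=17) a[fast]=0 → fast++
(s=5,f=18) a[fast]=8≠0 swap→a[5]=8 → slow++,fast++
(s=6,f=19) a[fast]=0 → fast++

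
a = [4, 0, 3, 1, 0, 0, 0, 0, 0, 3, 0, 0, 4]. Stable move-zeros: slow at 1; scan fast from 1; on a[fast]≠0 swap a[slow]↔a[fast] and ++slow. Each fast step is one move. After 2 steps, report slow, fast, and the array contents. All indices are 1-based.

slow=2, fast=3, a=[4, 0, 3, 1, 0, 0, 0, 0, 0, 3, 0, 0, 4]

slow=1 fast=1: a[fast]=4≠0 swap→a[1]=4, slow++,fast++
slow=2 fast=2: a[fast]=0, fast++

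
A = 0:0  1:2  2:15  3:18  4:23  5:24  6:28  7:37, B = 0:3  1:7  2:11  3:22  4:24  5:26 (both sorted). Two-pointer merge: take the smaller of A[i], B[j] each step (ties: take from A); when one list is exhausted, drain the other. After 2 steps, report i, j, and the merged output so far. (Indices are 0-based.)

i=2, j=0, merged so far=[0, 2]

i=0 j=0: A[i]=0<=B[j]=3 take 0, i++
i=1 j=0: A[i]=2<=B[j]=3 take 2, i++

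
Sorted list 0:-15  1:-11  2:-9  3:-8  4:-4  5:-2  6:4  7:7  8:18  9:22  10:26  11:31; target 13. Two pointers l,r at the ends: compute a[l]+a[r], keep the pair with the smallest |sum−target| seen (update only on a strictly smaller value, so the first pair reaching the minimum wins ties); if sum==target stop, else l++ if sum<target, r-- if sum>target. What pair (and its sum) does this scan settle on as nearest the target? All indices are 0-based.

[0,11] -15+31=16 d=3 * → r--
[0,10] -15+26=11 d=2 * → l++
[1,10] -11+26=15 d=2 → r--
[1,9] -11+22=11 d=2 → l++
[2,9] -9+22=13 d=0 * → stop

pair (-9, 22) with sum 13 (|Δ|=0)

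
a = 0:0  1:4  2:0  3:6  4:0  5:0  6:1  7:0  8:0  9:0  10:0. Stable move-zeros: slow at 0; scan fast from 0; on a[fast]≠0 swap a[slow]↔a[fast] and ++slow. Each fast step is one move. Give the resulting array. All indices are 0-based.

[4, 6, 1, 0, 0, 0, 0, 0, 0, 0, 0]

(s=0,f=0) a[fast]=0 → fast++
(s=0,f=1) a[fast]=4≠0 swap→a[0]=4 → slow++,fast++
(s=1,f=2) a[fast]=0 → fast++
(s=1,f=3) a[fast]=6≠0 swap→a[1]=6 → slow++,fast++
(s=2,f=4) a[fast]=0 → fast++
(s=2,f=5) a[fast]=0 → fast++
(s=2,f=6) a[fast]=1≠0 swap→a[2]=1 → slow++,fast++
(s=3,f=7) a[fast]=0 → fast++
(s=3,f=8) a[fast]=0 → fast++
(s=3,f=9) a[fast]=0 → fast++
(s=3,f=10) a[fast]=0 → fast++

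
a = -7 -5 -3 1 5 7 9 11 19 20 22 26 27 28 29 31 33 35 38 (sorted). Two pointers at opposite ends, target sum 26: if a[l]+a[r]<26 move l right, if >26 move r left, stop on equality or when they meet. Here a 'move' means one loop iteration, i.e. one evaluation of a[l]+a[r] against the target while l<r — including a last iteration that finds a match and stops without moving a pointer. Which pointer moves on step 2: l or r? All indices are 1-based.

l=1 r=19: -7+38=31 >26, r--
l=1 r=18: -7+35=28 >26, r--

r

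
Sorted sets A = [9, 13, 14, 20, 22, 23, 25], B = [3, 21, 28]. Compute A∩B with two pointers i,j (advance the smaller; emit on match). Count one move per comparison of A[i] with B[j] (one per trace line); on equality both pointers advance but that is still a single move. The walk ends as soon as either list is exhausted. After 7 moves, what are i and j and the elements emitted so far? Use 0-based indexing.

[i=0,j=0] 9>3 → j++
[i=0,j=1] 9<21 → i++
[i=1,j=1] 13<21 → i++
[i=2,j=1] 14<21 → i++
[i=3,j=1] 20<21 → i++
[i=4,j=1] 22>21 → j++
[i=4,j=2] 22<28 → i++

i=5, j=2, emitted=[]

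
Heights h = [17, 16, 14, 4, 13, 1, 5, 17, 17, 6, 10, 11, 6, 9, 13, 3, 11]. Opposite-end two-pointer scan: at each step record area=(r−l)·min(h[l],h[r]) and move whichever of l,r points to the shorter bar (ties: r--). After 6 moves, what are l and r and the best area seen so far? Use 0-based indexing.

[0,16] min(17,11)*16=176 best=176 * → r--
[0,15] min(17,3)*15=45 best=176 → r--
[0,14] min(17,13)*14=182 best=182 * → r--
[0,13] min(17,9)*13=117 best=182 → r--
[0,12] min(17,6)*12=72 best=182 → r--
[0,11] min(17,11)*11=121 best=182 → r--

l=0, r=10, best area=182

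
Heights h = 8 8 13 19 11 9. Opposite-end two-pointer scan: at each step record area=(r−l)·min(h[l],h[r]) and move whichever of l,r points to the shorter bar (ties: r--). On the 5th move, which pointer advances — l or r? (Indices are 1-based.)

l

[1,6] min(8,9)*5=40 best=40 * → l++
[2,6] min(8,9)*4=32 best=40 → l++
[3,6] min(13,9)*3=27 best=40 → r--
[3,5] min(13,11)*2=22 best=40 → r--
[3,4] min(13,19)*1=13 best=40 → l++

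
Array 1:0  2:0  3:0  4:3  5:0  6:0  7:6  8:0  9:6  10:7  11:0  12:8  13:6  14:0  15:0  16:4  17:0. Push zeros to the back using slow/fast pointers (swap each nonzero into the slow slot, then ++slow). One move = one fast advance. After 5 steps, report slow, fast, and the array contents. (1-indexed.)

slow=2, fast=6, a=[3, 0, 0, 0, 0, 0, 6, 0, 6, 7, 0, 8, 6, 0, 0, 4, 0]

slow=1 fast=1: a[fast]=0, fast++
slow=1 fast=2: a[fast]=0, fast++
slow=1 fast=3: a[fast]=0, fast++
slow=1 fast=4: a[fast]=3≠0 swap→a[1]=3, slow++,fast++
slow=2 fast=5: a[fast]=0, fast++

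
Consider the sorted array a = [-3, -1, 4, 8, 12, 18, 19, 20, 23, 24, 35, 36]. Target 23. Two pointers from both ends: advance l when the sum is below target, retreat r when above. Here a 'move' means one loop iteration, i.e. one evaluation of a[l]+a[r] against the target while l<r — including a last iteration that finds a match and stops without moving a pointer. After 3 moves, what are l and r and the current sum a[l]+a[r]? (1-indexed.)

[1,12] -3+36=33 >23 → r--
[1,11] -3+35=32 >23 → r--
[1,10] -3+24=21 <23 → l++

l=2, r=10, sum=23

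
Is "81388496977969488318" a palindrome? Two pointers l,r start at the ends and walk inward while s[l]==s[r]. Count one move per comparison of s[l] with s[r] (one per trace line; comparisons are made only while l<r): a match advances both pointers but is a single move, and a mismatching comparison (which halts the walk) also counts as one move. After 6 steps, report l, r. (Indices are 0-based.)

l=6, r=13

[0,19] '8'=='8' → l++,r--
[1,18] '1'=='1' → l++,r--
[2,17] '3'=='3' → l++,r--
[3,16] '8'=='8' → l++,r--
[4,15] '8'=='8' → l++,r--
[5,14] '4'=='4' → l++,r--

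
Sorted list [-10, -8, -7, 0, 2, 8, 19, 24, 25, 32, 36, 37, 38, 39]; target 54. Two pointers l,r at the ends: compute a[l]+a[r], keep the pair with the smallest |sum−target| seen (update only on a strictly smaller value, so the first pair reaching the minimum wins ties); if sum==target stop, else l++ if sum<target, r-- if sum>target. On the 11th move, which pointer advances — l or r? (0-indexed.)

l

l=0 r=13: -10+39=29 d=25 *, l++
l=1 r=13: -8+39=31 d=23 *, l++
l=2 r=13: -7+39=32 d=22 *, l++
l=3 r=13: 0+39=39 d=15 *, l++
l=4 r=13: 2+39=41 d=13 *, l++
l=5 r=13: 8+39=47 d=7 *, l++
l=6 r=13: 19+39=58 d=4 *, r--
l=6 r=12: 19+38=57 d=3 *, r--
l=6 r=11: 19+37=56 d=2 *, r--
l=6 r=10: 19+36=55 d=1 *, r--
l=6 r=9: 19+32=51 d=3, l++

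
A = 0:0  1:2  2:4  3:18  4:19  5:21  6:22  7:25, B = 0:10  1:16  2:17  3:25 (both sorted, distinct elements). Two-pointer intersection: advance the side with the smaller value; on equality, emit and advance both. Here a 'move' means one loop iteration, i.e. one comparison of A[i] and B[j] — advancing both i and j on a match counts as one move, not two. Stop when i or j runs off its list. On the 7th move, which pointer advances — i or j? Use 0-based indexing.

i

[i=0,j=0] 0<10 → i++
[i=1,j=0] 2<10 → i++
[i=2,j=0] 4<10 → i++
[i=3,j=0] 18>10 → j++
[i=3,j=1] 18>16 → j++
[i=3,j=2] 18>17 → j++
[i=3,j=3] 18<25 → i++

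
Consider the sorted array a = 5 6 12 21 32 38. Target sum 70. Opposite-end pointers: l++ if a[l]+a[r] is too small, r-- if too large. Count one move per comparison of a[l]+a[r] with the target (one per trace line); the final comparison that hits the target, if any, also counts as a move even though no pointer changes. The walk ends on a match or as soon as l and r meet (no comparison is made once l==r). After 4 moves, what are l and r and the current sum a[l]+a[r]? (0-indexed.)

l=4, r=5, sum=70

[0,5] 5+38=43 <70 → l++
[1,5] 6+38=44 <70 → l++
[2,5] 12+38=50 <70 → l++
[3,5] 21+38=59 <70 → l++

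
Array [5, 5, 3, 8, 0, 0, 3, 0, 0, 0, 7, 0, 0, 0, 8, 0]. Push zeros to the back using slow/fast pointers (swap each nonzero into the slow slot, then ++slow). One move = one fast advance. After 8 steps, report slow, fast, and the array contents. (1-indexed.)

slow=6, fast=9, a=[5, 5, 3, 8, 3, 0, 0, 0, 0, 0, 7, 0, 0, 0, 8, 0]

slow=1 fast=1: a[fast]=5≠0 swap→a[1]=5, slow++,fast++
slow=2 fast=2: a[fast]=5≠0 swap→a[2]=5, slow++,fast++
slow=3 fast=3: a[fast]=3≠0 swap→a[3]=3, slow++,fast++
slow=4 fast=4: a[fast]=8≠0 swap→a[4]=8, slow++,fast++
slow=5 fast=5: a[fast]=0, fast++
slow=5 fast=6: a[fast]=0, fast++
slow=5 fast=7: a[fast]=3≠0 swap→a[5]=3, slow++,fast++
slow=6 fast=8: a[fast]=0, fast++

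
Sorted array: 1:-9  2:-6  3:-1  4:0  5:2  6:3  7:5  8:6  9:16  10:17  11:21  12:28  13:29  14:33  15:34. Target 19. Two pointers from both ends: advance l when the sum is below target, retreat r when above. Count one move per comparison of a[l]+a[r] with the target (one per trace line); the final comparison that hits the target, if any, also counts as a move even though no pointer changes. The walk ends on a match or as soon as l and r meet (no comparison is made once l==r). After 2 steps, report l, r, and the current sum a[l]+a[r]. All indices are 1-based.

l=1 r=15: -9+34=25 >19, r--
l=1 r=14: -9+33=24 >19, r--

l=1, r=13, sum=20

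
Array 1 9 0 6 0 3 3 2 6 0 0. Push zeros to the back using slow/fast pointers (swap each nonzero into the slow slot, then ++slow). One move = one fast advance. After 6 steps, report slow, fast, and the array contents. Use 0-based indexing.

slow=4, fast=6, a=[1, 9, 6, 3, 0, 0, 3, 2, 6, 0, 0]

(s=0,f=0) a[fast]=1≠0 swap→a[0]=1 → slow++,fast++
(s=1,f=1) a[fast]=9≠0 swap→a[1]=9 → slow++,fast++
(s=2,f=2) a[fast]=0 → fast++
(s=2,f=3) a[fast]=6≠0 swap→a[2]=6 → slow++,fast++
(s=3,f=4) a[fast]=0 → fast++
(s=3,f=5) a[fast]=3≠0 swap→a[3]=3 → slow++,fast++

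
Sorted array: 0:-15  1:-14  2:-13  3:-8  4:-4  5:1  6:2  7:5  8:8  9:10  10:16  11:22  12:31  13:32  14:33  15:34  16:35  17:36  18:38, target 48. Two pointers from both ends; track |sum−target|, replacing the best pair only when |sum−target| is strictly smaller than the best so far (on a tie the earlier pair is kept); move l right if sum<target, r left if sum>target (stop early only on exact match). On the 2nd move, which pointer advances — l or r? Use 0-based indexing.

l

l=0 r=18: -15+38=23 d=25 *, l++
l=1 r=18: -14+38=24 d=24 *, l++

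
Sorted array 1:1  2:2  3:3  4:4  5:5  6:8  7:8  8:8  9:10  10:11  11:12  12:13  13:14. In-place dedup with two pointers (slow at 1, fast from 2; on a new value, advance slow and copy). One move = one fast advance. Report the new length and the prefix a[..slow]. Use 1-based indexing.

slow=1 fast=2: a[fast]=2≠a[slow]=1 write a[2]=2, slow++,fast++
slow=2 fast=3: a[fast]=3≠a[slow]=2 write a[3]=3, slow++,fast++
slow=3 fast=4: a[fast]=4≠a[slow]=3 write a[4]=4, slow++,fast++
slow=4 fast=5: a[fast]=5≠a[slow]=4 write a[5]=5, slow++,fast++
slow=5 fast=6: a[fast]=8≠a[slow]=5 write a[6]=8, slow++,fast++
slow=6 fast=7: a[fast]=8=a[slow] dup, fast++
slow=6 fast=8: a[fast]=8=a[slow] dup, fast++
slow=6 fast=9: a[fast]=10≠a[slow]=8 write a[7]=10, slow++,fast++
slow=7 fast=10: a[fast]=11≠a[slow]=10 write a[8]=11, slow++,fast++
slow=8 fast=11: a[fast]=12≠a[slow]=11 write a[9]=12, slow++,fast++
slow=9 fast=12: a[fast]=13≠a[slow]=12 write a[10]=13, slow++,fast++
slow=10 fast=13: a[fast]=14≠a[slow]=13 write a[11]=14, slow++,fast++

length 11; prefix = [1, 2, 3, 4, 5, 8, 10, 11, 12, 13, 14]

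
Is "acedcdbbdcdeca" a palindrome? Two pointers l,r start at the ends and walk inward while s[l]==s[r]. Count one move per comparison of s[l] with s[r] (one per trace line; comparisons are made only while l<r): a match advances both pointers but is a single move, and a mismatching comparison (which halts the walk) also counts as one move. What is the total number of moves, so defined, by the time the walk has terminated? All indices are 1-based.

[1,14] 'a'=='a' → l++,r--
[2,13] 'c'=='c' → l++,r--
[3,12] 'e'=='e' → l++,r--
[4,11] 'd'=='d' → l++,r--
[5,10] 'c'=='c' → l++,r--
[6,9] 'd'=='d' → l++,r--
[7,8] 'b'=='b' → l++,r--

7 moves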